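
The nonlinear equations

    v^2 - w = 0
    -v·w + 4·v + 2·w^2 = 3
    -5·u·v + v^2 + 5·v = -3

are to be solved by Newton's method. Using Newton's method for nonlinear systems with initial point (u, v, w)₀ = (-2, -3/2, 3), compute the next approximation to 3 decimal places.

(0.163, -1.415, 1.994)

At (-2, -3/2, 3): F = (-0.750, 13.500, -17.250).
Jacobian J = [[0, 2·v, -1], [0, -w + 4, -v + 4·w], [-5·v, -5·u + 2·v + 5, 0]].
At the point, J = [[0.000, -3.000, -1.000], [0.000, 1.000, 13.500], [7.500, 12.000, 0.000]] (det J = -296.250).
Solving J·Δ = −F gives Δ = (2.163, 0.085, -1.006).
Then the next iterate is (u, v, w)₁ = (0.163, -1.415, 1.994).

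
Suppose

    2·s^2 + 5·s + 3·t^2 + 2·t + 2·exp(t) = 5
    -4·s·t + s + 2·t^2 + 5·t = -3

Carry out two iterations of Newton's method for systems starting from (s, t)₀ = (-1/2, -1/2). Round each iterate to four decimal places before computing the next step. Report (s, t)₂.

(1.1918, -0.4955)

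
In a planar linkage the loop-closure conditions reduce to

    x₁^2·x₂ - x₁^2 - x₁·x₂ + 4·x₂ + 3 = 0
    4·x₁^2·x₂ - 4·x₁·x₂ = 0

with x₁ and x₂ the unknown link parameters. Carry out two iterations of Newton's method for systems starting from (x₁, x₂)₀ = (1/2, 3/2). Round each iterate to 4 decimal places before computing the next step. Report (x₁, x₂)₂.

(2.0865, 0.0000)

At (1/2, 3/2): F = (8.3750, -1.5000).
Jacobian J = [[2·x₁·x₂ - 2·x₁ - x₂, x₁^2 - x₁ + 4], [8·x₁·x₂ - 4·x₂, 4·x₁^2 - 4·x₁]].
At the point, J = [[-1.0000, 3.7500], [0.0000, -1.0000]] (det J = 1.0000).
Solving J·Δ = −F gives Δ = (2.7500, -1.5000).
Then the next iterate is (x₁, x₂)₁ = (3.2500, 0.0000).
Round to (3.2500, 0.0000) and repeat: F = (-7.5625, 0.0000), J = [[-6.5000, 11.3125], [0.0000, 29.2500]].
Δ = (-1.1635, 0.0000), so (x₁, x₂)₂ = (2.0865, 0.0000).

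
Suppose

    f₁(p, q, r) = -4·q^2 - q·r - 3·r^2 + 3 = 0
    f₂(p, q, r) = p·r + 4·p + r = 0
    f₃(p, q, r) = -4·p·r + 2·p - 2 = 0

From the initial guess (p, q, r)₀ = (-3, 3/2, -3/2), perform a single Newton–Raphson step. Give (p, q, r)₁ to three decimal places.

(0.478, 0.391, -1.652)

At (-3, 3/2, -3/2): F = (-10.500, -9.000, -26.000).
Jacobian J = [[0, -8·q - r, -q - 6·r], [r + 4, 0, p + 1], [-4·r + 2, 0, -4·p]].
At the point, J = [[0.000, -10.500, 7.500], [2.500, 0.000, -2.000], [8.000, 0.000, 12.000]] (det J = 483.000).
Solving J·Δ = −F gives Δ = (3.478, -1.109, -0.152).
Then the next iterate is (p, q, r)₁ = (0.478, 0.391, -1.652).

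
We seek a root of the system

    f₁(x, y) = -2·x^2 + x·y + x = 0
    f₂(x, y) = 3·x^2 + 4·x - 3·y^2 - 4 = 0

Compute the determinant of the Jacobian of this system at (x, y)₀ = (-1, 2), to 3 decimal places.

J = [[-4·x + y + 1, x], [6·x + 4, -6·y]].
At the point, J = [[7.000, -1.000], [-2.000, -12.000]].
det J = -86.000.

-86.000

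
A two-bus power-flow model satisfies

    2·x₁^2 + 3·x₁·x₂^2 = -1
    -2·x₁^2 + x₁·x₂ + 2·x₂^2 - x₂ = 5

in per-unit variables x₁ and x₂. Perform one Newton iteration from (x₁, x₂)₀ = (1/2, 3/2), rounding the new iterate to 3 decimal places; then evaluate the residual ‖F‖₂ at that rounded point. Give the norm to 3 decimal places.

At (1/2, 3/2): F = (4.875, -1.750).
Jacobian J = [[4·x₁ + 3·x₂^2, 6·x₁·x₂], [-4·x₁ + x₂, x₁ + 4·x₂ - 1]].
At the point, J = [[8.750, 4.500], [-0.500, 5.500]] (det J = 50.375).
Solving J·Δ = −F gives Δ = (-0.689, 0.256).
Then the next iterate is (x₁, x₂)₁ = (-0.189, 1.756).
Re-evaluating at (-0.189, 1.756): F = (-0.67692, -0.99225), so ‖F‖₂ = 1.201.

1.201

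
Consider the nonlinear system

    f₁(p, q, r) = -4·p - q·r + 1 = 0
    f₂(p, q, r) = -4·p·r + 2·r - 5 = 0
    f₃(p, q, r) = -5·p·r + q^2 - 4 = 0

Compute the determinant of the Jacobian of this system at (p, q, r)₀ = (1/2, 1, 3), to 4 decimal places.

J = [[-4, -r, -q], [-4·r, 0, -4·p + 2], [-5·r, 2·q, -5·p]].
At the point, J = [[-4.0000, -3.0000, -1.0000], [-12.0000, 0.0000, 0.0000], [-15.0000, 2.0000, -2.5000]].
det J = 114.0000.

114.0000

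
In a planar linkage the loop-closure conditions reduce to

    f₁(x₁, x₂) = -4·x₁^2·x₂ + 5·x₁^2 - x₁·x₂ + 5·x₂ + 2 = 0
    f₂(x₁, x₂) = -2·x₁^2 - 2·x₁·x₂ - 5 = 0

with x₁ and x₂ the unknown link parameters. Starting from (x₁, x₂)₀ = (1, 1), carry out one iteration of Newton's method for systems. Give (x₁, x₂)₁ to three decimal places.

At (1, 1): F = (7.000, -9.000).
Jacobian J = [[-8·x₁·x₂ + 10·x₁ - x₂, -4·x₁^2 - x₁ + 5], [-4·x₁ - 2·x₂, -2·x₁]].
At the point, J = [[1.000, 0.000], [-6.000, -2.000]] (det J = -2.000).
Solving J·Δ = −F gives Δ = (-7.000, 16.500).
Then the next iterate is (x₁, x₂)₁ = (-6.000, 17.500).

(-6.000, 17.500)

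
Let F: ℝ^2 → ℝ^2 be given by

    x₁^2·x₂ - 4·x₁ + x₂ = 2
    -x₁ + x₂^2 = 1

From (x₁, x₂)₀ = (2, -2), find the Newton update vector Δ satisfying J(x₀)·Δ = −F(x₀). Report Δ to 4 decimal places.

(-1.4151, 0.6038)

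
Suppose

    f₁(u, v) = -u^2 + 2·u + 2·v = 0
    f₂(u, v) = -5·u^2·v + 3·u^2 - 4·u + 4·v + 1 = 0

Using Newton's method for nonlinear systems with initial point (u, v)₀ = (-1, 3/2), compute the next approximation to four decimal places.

(-1.9286, 3.3571)

At (-1, 3/2): F = (0.0000, 6.5000).
Jacobian J = [[-2·u + 2, 2], [-10·u·v + 6·u - 4, -5·u^2 + 4]].
At the point, J = [[4.0000, 2.0000], [5.0000, -1.0000]] (det J = -14.0000).
Solving J·Δ = −F gives Δ = (-0.9286, 1.8571).
Then the next iterate is (u, v)₁ = (-1.9286, 3.3571).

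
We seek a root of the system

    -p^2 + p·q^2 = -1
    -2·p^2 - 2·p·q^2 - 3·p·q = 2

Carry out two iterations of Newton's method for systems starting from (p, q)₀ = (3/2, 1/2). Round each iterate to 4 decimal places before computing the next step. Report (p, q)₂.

At (3/2, 1/2): F = (-0.8750, -9.5000).
Jacobian J = [[-2·p + q^2, 2·p·q], [-4·p - 2·q^2 - 3·q, -4·p·q - 3·p]].
At the point, J = [[-2.7500, 1.5000], [-8.0000, -7.5000]] (det J = 32.6250).
Solving J·Δ = −F gives Δ = (-0.6379, -0.5862).
Then the next iterate is (p, q)₁ = (0.8621, -0.0862).
Round to (0.8621, -0.0862) and repeat: F = (0.263189, -3.276305), J = [[-1.716770, -0.148626], [-3.204661, -2.289048]].
Δ = (0.3154, -1.8729), so (p, q)₂ = (1.1775, -1.9591).

(1.1775, -1.9591)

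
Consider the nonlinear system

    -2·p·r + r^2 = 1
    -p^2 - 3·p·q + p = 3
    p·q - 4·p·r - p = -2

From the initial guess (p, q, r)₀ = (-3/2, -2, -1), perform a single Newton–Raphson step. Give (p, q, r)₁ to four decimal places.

(0.2283, -2.3406, -1.4565)

At (-3/2, -2, -1): F = (-3.0000, -15.7500, 0.5000).
Jacobian J = [[-2·r, 0, -2·p + 2·r], [-2·p - 3·q + 1, -3·p, 0], [q - 4·r - 1, p, -4·p]].
At the point, J = [[2.0000, 0.0000, 1.0000], [10.0000, 4.5000, 0.0000], [1.0000, -1.5000, 6.0000]] (det J = 34.5000).
Solving J·Δ = −F gives Δ = (1.7283, -0.3406, -0.4565).
Then the next iterate is (p, q, r)₁ = (0.2283, -2.3406, -1.4565).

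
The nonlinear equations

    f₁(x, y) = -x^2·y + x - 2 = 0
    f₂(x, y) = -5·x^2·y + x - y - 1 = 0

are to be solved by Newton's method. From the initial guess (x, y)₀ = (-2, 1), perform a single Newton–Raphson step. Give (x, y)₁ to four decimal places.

(1.4286, 3.2857)

At (-2, 1): F = (-8.0000, -24.0000).
Jacobian J = [[-2·x·y + 1, -x^2], [-10·x·y + 1, -5·x^2 - 1]].
At the point, J = [[5.0000, -4.0000], [21.0000, -21.0000]] (det J = -21.0000).
Solving J·Δ = −F gives Δ = (3.4286, 2.2857).
Then the next iterate is (x, y)₁ = (1.4286, 3.2857).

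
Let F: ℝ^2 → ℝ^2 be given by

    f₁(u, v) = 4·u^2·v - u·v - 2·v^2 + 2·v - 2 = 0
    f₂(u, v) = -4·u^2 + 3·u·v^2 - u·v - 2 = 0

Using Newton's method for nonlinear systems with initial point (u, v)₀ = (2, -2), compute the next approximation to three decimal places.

(0.971, -1.536)

At (2, -2): F = (-42.000, 10.000).
Jacobian J = [[8·u·v - v, 4·u^2 - u - 4·v + 2], [-8·u + 3·v^2 - v, 6·u·v - u]].
At the point, J = [[-30.000, 24.000], [-2.000, -26.000]] (det J = 828.000).
Solving J·Δ = −F gives Δ = (-1.029, 0.464).
Then the next iterate is (u, v)₁ = (0.971, -1.536).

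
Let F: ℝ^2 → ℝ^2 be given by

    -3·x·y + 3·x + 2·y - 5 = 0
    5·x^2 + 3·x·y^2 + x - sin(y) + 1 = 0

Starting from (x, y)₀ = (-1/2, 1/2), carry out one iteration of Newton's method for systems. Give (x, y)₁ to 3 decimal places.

At (-1/2, 1/2): F = (-4.750, 0.89557).
Jacobian J = [[-3·y + 3, -3·x + 2], [10·x + 3·y^2 + 1, 6·x·y - cos(y)]].
At the point, J = [[1.500, 3.500], [-3.250, -2.37758]] (det J = 7.80863).
Solving J·Δ = −F gives Δ = (-1.045, 1.805).
Then the next iterate is (x, y)₁ = (-1.545, 2.305).

(-1.545, 2.305)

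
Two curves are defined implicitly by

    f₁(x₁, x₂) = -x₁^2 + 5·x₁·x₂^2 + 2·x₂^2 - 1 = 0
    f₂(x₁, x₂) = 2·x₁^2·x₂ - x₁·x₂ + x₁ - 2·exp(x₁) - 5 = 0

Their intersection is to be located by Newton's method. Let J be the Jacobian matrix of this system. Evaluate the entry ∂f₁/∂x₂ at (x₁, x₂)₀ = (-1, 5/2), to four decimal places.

-15.0000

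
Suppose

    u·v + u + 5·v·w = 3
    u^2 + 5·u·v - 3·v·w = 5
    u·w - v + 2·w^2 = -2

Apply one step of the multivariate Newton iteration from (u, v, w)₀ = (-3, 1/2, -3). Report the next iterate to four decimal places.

(-2.5804, -0.0411, -1.1478)

At (-3, 1/2, -3): F = (-15.0000, 1.0000, 28.5000).
Jacobian J = [[v + 1, u + 5·w, 5·v], [2·u + 5·v, 5·u - 3·w, -3·v], [w, -1, u + 4·w]].
At the point, J = [[1.5000, -18.0000, 2.5000], [-3.5000, -6.0000, -1.5000], [-3.0000, -1.0000, -15.0000]] (det J = 960.5000).
Solving J·Δ = −F gives Δ = (0.4196, -0.5411, 1.8522).
Then the next iterate is (u, v, w)₁ = (-2.5804, -0.0411, -1.1478).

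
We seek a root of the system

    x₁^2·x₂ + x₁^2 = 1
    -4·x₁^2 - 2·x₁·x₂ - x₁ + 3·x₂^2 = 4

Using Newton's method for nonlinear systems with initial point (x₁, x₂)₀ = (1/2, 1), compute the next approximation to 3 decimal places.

(0.638, 1.894)

At (1/2, 1): F = (-0.500, -3.500).
Jacobian J = [[2·x₁·x₂ + 2·x₁, x₁^2], [-8·x₁ - 2·x₂ - 1, -2·x₁ + 6·x₂]].
At the point, J = [[2.000, 0.250], [-7.000, 5.000]] (det J = 11.750).
Solving J·Δ = −F gives Δ = (0.138, 0.894).
Then the next iterate is (x₁, x₂)₁ = (0.638, 1.894).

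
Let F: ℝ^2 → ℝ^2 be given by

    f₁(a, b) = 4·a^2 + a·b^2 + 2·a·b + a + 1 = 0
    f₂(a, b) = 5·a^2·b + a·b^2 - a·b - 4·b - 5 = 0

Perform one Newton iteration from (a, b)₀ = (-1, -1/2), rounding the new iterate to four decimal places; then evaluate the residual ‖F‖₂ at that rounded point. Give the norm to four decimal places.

6.7005

At (-1, -1/2): F = (4.7500, -6.2500).
Jacobian J = [[8·a + b^2 + 2·b + 1, 2·a·b + 2·a], [10·a·b + b^2 - b, 5·a^2 + 2·a·b - a - 4]].
At the point, J = [[-7.7500, -1.0000], [5.7500, 3.0000]] (det J = -17.5000).
Solving J·Δ = −F gives Δ = (0.4571, 1.2071).
Then the next iterate is (a, b)₁ = (-0.5429, 0.7071).
Re-evaluating at (-0.5429, 0.7071): F = (0.596848, -6.673905), so ‖F‖₂ = 6.7005.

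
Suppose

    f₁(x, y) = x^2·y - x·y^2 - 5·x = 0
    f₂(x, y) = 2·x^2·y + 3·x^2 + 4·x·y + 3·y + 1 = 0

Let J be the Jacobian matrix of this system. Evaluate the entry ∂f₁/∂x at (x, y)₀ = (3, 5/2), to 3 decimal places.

∂f₁/∂x = 2·x·y - y^2 - 5.
At (3, 5/2) this is 3.750.

3.750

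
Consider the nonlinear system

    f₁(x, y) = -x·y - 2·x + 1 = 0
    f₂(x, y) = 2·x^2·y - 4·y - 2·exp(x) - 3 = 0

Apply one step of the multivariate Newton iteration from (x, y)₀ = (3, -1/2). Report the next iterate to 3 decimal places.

At (3, -1/2): F = (-3.500, -50.17107).
Jacobian J = [[-y - 2, -x], [4·x·y - 2·exp(x), 2·x^2 - 4]].
At the point, J = [[-1.500, -3.000], [-46.17107, 14.000]] (det J = -159.51322).
Solving J·Δ = −F gives Δ = (-1.251, -0.541).
Then the next iterate is (x, y)₁ = (1.749, -1.041).

(1.749, -1.041)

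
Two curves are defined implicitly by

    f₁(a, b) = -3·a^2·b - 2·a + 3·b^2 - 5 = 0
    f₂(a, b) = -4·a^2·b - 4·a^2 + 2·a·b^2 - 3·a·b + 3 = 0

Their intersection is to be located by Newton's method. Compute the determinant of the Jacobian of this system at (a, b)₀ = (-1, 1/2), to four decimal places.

-3.0000

J = [[-6·a·b - 2, -3·a^2 + 6·b], [-8·a·b - 8·a + 2·b^2 - 3·b, -4·a^2 + 4·a·b - 3·a]].
At the point, J = [[1.0000, 0.0000], [11.0000, -3.0000]].
det J = -3.0000.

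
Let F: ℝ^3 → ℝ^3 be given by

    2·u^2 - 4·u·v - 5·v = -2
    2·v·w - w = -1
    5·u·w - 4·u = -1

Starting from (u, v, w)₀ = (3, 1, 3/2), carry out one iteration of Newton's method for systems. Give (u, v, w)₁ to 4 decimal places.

(1.0799, 0.2729, 1.1814)

At (3, 1, 3/2): F = (3.0000, 2.5000, 11.5000).
Jacobian J = [[4·u - 4·v, -4·u - 5, 0], [0, 2·w, 2·v - 1], [5·w - 4, 0, 5·u]].
At the point, J = [[8.0000, -17.0000, 0.0000], [0.0000, 3.0000, 1.0000], [3.5000, 0.0000, 15.0000]] (det J = 300.5000).
Solving J·Δ = −F gives Δ = (-1.9201, -0.7271, -0.3186).
Then the next iterate is (u, v, w)₁ = (1.0799, 0.2729, 1.1814).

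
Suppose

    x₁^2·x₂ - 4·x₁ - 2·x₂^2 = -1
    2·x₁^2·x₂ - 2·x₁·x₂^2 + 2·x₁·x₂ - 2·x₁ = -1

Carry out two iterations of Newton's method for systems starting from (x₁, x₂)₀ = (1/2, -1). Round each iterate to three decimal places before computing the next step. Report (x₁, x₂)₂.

(0.158, -0.501)

At (1/2, -1): F = (-3.250, -2.500).
Jacobian J = [[2·x₁·x₂ - 4, x₁^2 - 4·x₂], [4·x₁·x₂ - 2·x₂^2 + 2·x₂ - 2, 2·x₁^2 - 4·x₁·x₂ + 2·x₁]].
At the point, J = [[-5.000, 4.250], [-8.000, 3.500]] (det J = 16.500).
Solving J·Δ = −F gives Δ = (0.045, 0.818).
Then the next iterate is (x₁, x₂)₁ = (0.545, -0.182).
Round to (0.545, -0.182) and repeat: F = (-1.30031, -0.43260), J = [[-4.19838, 1.02503], [-2.82701, 2.08081]].
Δ = (-0.387, -0.319), so (x₁, x₂)₂ = (0.158, -0.501).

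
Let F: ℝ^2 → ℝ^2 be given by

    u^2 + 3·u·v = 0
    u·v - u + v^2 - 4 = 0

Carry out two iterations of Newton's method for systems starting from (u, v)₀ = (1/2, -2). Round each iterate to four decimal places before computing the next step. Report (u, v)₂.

(0.0004, -2.0003)

At (1/2, -2): F = (-2.7500, -1.5000).
Jacobian J = [[2·u + 3·v, 3·u], [v - 1, u + 2·v]].
At the point, J = [[-5.0000, 1.5000], [-3.0000, -3.5000]] (det J = 22.0000).
Solving J·Δ = −F gives Δ = (-0.5398, 0.0341).
Then the next iterate is (u, v)₁ = (-0.0398, -1.9659).
Round to (-0.0398, -1.9659) and repeat: F = (0.236313, -0.017194), J = [[-5.9773, -0.1194], [-2.9659, -3.9716]].
Δ = (0.0402, -0.0344), so (u, v)₂ = (0.0004, -2.0003).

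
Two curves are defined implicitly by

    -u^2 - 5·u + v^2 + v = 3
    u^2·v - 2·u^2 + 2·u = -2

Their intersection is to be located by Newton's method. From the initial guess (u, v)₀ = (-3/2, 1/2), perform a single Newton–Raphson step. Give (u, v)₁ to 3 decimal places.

At (-3/2, 1/2): F = (3.000, -4.375).
Jacobian J = [[-2·u - 5, 2·v + 1], [2·u·v - 4·u + 2, u^2]].
At the point, J = [[-2.000, 2.000], [6.500, 2.250]] (det J = -17.500).
Solving J·Δ = −F gives Δ = (0.886, -0.614).
Then the next iterate is (u, v)₁ = (-0.614, -0.114).

(-0.614, -0.114)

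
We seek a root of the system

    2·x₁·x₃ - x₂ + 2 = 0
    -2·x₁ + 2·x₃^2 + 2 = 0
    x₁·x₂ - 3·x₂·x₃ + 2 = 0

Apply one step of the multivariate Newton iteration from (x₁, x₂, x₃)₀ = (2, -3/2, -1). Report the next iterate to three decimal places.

At (2, -3/2, -1): F = (-0.500, 0.000, -5.500).
Jacobian J = [[2·x₃, -1, 2·x₁], [-2, 0, 4·x₃], [x₂, x₁ - 3·x₃, -3·x₂]].
At the point, J = [[-2.000, -1.000, 4.000], [-2.000, 0.000, -4.000], [-1.500, 5.000, 4.500]] (det J = -95.000).
Solving J·Δ = −F gives Δ = (-0.337, 0.847, 0.168).
Then the next iterate is (x₁, x₂, x₃)₁ = (1.663, -0.653, -0.832).

(1.663, -0.653, -0.832)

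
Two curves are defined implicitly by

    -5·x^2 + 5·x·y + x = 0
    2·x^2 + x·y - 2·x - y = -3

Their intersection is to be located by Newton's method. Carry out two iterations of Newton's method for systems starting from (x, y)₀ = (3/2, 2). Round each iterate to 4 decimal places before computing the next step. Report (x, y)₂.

(-1.0014, -0.2516)

At (3/2, 2): F = (5.2500, 5.5000).
Jacobian J = [[-10·x + 5·y + 1, 5·x], [4·x + y - 2, x - 1]].
At the point, J = [[-4.0000, 7.5000], [6.0000, 0.5000]] (det J = -47.0000).
Solving J·Δ = −F gives Δ = (-0.8218, -1.1383).
Then the next iterate is (x, y)₁ = (0.6782, 0.8617).
Round to (0.6782, 0.8617) and repeat: F = (1.300448, 2.286215), J = [[-1.4735, 3.3910], [1.5745, -0.3218]].
Δ = (-1.6796, -1.1133), so (x, y)₂ = (-1.0014, -0.2516).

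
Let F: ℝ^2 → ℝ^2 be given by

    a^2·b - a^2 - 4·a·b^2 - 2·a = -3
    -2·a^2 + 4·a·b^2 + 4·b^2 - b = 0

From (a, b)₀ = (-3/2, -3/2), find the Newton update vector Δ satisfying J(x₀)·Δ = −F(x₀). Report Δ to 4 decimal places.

At (-3/2, -3/2): F = (13.8750, -7.5000).
Jacobian J = [[2·a·b - 2·a - 4·b^2 - 2, a^2 - 8·a·b], [-4·a + 4·b^2, 8·a·b + 8·b - 1]].
At the point, J = [[-3.5000, -15.7500], [15.0000, 5.0000]] (det J = 218.7500).
Solving J·Δ = −F gives Δ = (0.2229, 0.8314).

(0.2229, 0.8314)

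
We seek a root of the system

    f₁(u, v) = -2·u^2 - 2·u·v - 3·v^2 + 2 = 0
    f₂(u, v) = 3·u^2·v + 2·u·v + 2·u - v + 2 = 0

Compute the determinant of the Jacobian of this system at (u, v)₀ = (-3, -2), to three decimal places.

-292.000

J = [[-4·u - 2·v, -2·u - 6·v], [6·u·v + 2·v + 2, 3·u^2 + 2·u - 1]].
At the point, J = [[16.000, 18.000], [34.000, 20.000]].
det J = -292.000.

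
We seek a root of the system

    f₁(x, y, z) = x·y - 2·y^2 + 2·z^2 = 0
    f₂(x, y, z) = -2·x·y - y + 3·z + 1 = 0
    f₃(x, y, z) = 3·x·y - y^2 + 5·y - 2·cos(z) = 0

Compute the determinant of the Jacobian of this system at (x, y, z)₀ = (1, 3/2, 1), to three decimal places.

-128.817

J = [[y, x - 4·y, 4·z], [-2·y, -2·x - 1, 3], [3·y, 3·x - 2·y + 5, 2·sin(z)]].
At the point, J = [[1.500, -5.000, 4.000], [-3.000, -3.000, 3.000], [4.500, 5.000, 1.68294]].
det J = -128.817.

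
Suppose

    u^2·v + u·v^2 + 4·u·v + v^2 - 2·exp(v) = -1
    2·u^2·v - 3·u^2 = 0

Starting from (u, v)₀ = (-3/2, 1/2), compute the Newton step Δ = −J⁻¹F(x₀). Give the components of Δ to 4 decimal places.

At (-3/2, 1/2): F = (-4.297443, -4.5000).
Jacobian J = [[2·u·v + v^2 + 4·v, u^2 + 2·u·v + 4·u + 2·v - 2·exp(v)], [4·u·v - 6·u, 2·u^2]].
At the point, J = [[0.7500, -7.547443], [6.0000, 4.5000]] (det J = 48.659655).
Solving J·Δ = −F gives Δ = (1.0954, -0.4605).

(1.0954, -0.4605)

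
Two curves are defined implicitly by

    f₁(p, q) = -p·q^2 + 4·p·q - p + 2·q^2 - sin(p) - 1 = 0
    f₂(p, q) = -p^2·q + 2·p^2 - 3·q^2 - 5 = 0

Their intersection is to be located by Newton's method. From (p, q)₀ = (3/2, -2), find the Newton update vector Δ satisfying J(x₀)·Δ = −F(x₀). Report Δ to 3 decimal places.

At (3/2, -2): F = (-13.49749, -8.000).
Jacobian J = [[-q^2 + 4·q - cos(p) - 1, -2·p·q + 4·p + 4·q], [-2·p·q + 4·p, -p^2 - 6·q]].
At the point, J = [[-13.07074, 4.000], [12.000, 9.750]] (det J = -175.43969).
Solving J·Δ = −F gives Δ = (-0.568, 1.519).

(-0.568, 1.519)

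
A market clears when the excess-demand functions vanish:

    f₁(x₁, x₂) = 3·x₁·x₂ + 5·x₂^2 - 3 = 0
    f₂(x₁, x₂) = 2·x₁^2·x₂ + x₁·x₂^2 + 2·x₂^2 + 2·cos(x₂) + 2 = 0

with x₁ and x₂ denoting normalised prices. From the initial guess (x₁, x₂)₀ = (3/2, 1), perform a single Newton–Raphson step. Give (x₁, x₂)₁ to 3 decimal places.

(0.156, 0.830)

At (3/2, 1): F = (6.500, 11.08060).
Jacobian J = [[3·x₂, 3·x₁ + 10·x₂], [4·x₁·x₂ + x₂^2, 2·x₁^2 + 2·x₁·x₂ + 4·x₂ - 2·sin(x₂)]].
At the point, J = [[3.000, 14.500], [7.000, 9.81706]] (det J = -72.04883).
Solving J·Δ = −F gives Δ = (-1.344, -0.170).
Then the next iterate is (x₁, x₂)₁ = (0.156, 0.830).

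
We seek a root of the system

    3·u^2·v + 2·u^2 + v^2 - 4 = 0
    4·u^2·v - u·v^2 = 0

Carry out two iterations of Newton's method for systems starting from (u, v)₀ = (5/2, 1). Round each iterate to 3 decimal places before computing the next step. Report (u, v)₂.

(1.824, -0.421)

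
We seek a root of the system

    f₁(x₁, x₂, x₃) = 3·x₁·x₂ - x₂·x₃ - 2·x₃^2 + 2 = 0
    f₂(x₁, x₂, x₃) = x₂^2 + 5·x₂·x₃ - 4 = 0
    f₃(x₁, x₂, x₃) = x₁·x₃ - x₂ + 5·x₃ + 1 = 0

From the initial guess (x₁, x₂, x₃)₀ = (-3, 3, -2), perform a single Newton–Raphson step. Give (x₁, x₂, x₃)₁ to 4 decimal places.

At (-3, 3, -2): F = (-27.0000, -25.0000, -6.0000).
Jacobian J = [[3·x₂, 3·x₁ - x₃, -x₂ - 4·x₃], [0, 2·x₂ + 5·x₃, 5·x₂], [x₃, -1, x₁ + 5]].
At the point, J = [[9.0000, -7.0000, 5.0000], [0.0000, -4.0000, 15.0000], [-2.0000, -1.0000, 2.0000]] (det J = 233.0000).
Solving J·Δ = −F gives Δ = (-0.4120, -3.9485, 0.6137).
Then the next iterate is (x₁, x₂, x₃)₁ = (-3.4120, -0.9485, -1.3863).

(-3.4120, -0.9485, -1.3863)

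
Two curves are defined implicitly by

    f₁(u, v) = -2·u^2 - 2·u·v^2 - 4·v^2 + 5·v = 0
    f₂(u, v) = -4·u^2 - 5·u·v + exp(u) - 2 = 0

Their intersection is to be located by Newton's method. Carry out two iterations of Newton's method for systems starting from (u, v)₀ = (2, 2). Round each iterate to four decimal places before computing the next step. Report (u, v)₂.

At (2, 2): F = (-30.0000, -30.610944).
Jacobian J = [[-4·u - 2·v^2, -4·u·v - 8·v + 5], [-8·u - 5·v + exp(u), -5·u]].
At the point, J = [[-16.0000, -27.0000], [-18.610944, -10.0000]] (det J = -342.495485).
Solving J·Δ = −F gives Δ = (-1.5372, -0.2002).
Then the next iterate is (u, v)₁ = (0.4628, 1.7998).
Round to (0.4628, 1.7998) and repeat: F = (-7.384765, -5.432957), J = [[-8.329760, -12.730190], [-11.112884, -2.3140]].
Δ = (-0.4262, -0.3012), so (u, v)₂ = (0.0366, 1.4986).

(0.0366, 1.4986)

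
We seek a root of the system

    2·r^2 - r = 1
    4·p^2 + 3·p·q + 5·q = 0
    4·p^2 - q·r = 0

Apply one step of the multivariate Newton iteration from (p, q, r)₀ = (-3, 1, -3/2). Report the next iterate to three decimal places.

At (-3, 1, -3/2): F = (5.000, 32.000, 37.500).
Jacobian J = [[0, 0, 4·r - 1], [8·p + 3·q, 3·p + 5, 0], [8·p, -r, -q]].
At the point, J = [[0.000, 0.000, -7.000], [-21.000, -4.000, 0.000], [-24.000, 1.500, -1.000]] (det J = 892.500).
Solving J·Δ = −F gives Δ = (1.531, -0.035, 0.714).
Then the next iterate is (p, q, r)₁ = (-1.469, 0.965, -0.786).

(-1.469, 0.965, -0.786)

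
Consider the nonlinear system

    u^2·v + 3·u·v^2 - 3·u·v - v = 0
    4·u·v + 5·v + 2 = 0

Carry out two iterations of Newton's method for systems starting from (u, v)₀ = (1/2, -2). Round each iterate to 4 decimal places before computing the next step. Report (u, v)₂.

(2.1455, -0.3817)

At (1/2, -2): F = (10.5000, -12.0000).
Jacobian J = [[2·u·v + 3·v^2 - 3·v, u^2 + 6·u·v - 3·u - 1], [4·v, 4·u + 5]].
At the point, J = [[16.0000, -8.2500], [-8.0000, 7.0000]] (det J = 46.0000).
Solving J·Δ = −F gives Δ = (0.5543, 2.3478).
Then the next iterate is (u, v)₁ = (1.0543, 0.3478).
Round to (1.0543, 0.3478) and repeat: F = (-0.678660, 5.205742), J = [[0.052866, -0.851238], [1.3912, 9.2172]].
Δ = (1.0912, -0.7295), so (u, v)₂ = (2.1455, -0.3817).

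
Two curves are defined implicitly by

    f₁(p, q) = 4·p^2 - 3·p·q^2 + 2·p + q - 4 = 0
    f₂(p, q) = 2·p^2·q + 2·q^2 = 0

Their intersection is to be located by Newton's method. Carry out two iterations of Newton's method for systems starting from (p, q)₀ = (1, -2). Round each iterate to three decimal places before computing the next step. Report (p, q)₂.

(0.200, -0.046)

At (1, -2): F = (-12.000, 4.000).
Jacobian J = [[8·p - 3·q^2 + 2, -6·p·q + 1], [4·p·q, 2·p^2 + 4·q]].
At the point, J = [[-2.000, 13.000], [-8.000, -6.000]] (det J = 116.000).
Solving J·Δ = −F gives Δ = (-0.172, 0.897).
Then the next iterate is (p, q)₁ = (0.828, -1.103).
Round to (0.828, -1.103) and repeat: F = (-3.72672, 0.92082), J = [[4.97417, 6.47970], [-3.65314, -3.04083]].
Δ = (-0.628, 1.057), so (p, q)₂ = (0.200, -0.046).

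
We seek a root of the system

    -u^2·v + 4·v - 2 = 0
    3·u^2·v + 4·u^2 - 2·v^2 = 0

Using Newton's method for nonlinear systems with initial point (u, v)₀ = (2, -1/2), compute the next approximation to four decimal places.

(3.0000, -1.8929)

At (2, -1/2): F = (-2.0000, 9.5000).
Jacobian J = [[-2·u·v, -u^2 + 4], [6·u·v + 8·u, 3·u^2 - 4·v]].
At the point, J = [[2.0000, 0.0000], [10.0000, 14.0000]] (det J = 28.0000).
Solving J·Δ = −F gives Δ = (1.0000, -1.3929).
Then the next iterate is (u, v)₁ = (3.0000, -1.8929).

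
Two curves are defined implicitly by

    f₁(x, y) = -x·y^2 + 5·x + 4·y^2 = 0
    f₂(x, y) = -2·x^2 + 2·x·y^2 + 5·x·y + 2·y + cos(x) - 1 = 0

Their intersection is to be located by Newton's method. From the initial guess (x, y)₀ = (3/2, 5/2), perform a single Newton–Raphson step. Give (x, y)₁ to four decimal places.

At (3/2, 5/2): F = (23.1250, 37.070737).
Jacobian J = [[-y^2 + 5, -2·x·y + 8·y], [-4·x + 2·y^2 + 5·y - sin(x), 4·x·y + 5·x + 2]].
At the point, J = [[-1.2500, 12.5000], [18.002505, 24.5000]] (det J = -255.656313).
Solving J·Δ = −F gives Δ = (0.4036, -1.8096).
Then the next iterate is (x, y)₁ = (1.9036, 0.6904).

(1.9036, 0.6904)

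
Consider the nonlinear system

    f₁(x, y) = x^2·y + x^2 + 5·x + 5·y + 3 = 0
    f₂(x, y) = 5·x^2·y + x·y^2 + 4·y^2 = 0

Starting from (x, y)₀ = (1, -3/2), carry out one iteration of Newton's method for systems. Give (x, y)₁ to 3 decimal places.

(1.616, -1.911)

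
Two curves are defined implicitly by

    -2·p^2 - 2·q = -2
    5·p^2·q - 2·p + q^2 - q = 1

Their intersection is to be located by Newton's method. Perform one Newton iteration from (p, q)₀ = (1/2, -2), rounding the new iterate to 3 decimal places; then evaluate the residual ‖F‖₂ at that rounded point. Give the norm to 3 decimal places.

5.095

At (1/2, -2): F = (5.500, 1.500).
Jacobian J = [[-4·p, -2], [10·p·q - 2, 5·p^2 + 2·q - 1]].
At the point, J = [[-2.000, -2.000], [-12.000, -3.750]] (det J = -16.500).
Solving J·Δ = −F gives Δ = (-1.068, 3.818).
Then the next iterate is (p, q)₁ = (-0.568, 1.818).
Re-evaluating at (-0.568, 1.818): F = (-2.28125, 4.55578), so ‖F‖₂ = 5.095.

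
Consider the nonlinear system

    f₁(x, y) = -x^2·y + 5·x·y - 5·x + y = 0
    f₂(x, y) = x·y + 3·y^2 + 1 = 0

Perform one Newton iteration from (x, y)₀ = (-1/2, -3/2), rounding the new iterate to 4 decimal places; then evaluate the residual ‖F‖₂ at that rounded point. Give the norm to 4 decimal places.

At (-1/2, -3/2): F = (5.1250, 8.5000).
Jacobian J = [[-2·x·y + 5·y - 5, -x^2 + 5·x + 1], [y, x + 6·y]].
At the point, J = [[-14.0000, -1.7500], [-1.5000, -9.5000]] (det J = 130.3750).
Solving J·Δ = −F gives Δ = (0.2593, 0.8538).
Then the next iterate is (x, y)₁ = (-0.2407, -0.6462).
Re-evaluating at (-0.2407, -0.6462): F = (1.372440, 2.408264), so ‖F‖₂ = 2.7719.

2.7719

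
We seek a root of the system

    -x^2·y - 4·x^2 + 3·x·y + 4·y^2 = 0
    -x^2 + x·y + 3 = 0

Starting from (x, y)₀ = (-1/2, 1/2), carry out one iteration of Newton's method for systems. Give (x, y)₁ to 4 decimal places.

At (-1/2, 1/2): F = (-0.8750, 2.5000).
Jacobian J = [[-2·x·y - 8·x + 3·y, -x^2 + 3·x + 8·y], [-2·x + y, x]].
At the point, J = [[6.0000, 2.2500], [1.5000, -0.5000]] (det J = -6.3750).
Solving J·Δ = −F gives Δ = (-0.8137, 2.5588).
Then the next iterate is (x, y)₁ = (-1.3137, 3.0588).

(-1.3137, 3.0588)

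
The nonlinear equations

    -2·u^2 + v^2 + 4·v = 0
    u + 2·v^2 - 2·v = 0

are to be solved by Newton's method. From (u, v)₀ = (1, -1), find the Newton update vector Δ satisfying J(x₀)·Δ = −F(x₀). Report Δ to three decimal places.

(-0.909, 0.682)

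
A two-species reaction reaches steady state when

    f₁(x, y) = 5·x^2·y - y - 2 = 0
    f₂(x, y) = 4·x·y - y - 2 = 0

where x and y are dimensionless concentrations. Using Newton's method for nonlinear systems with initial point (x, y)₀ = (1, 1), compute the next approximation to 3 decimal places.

(0.857, 0.857)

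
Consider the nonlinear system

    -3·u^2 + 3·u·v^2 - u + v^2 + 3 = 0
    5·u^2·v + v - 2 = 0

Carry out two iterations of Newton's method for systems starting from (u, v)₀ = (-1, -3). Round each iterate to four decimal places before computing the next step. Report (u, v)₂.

(-0.0271, 0.8440)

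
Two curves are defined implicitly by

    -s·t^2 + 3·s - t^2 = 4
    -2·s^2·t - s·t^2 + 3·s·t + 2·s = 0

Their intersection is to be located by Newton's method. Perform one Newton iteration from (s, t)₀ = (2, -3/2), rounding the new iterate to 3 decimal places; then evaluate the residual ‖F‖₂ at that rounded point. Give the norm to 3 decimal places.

2.268

At (2, -3/2): F = (-4.750, 2.500).
Jacobian J = [[-t^2 + 3, -2·s·t - 2·t], [-4·s·t - t^2 + 3·t + 2, -2·s^2 - 2·s·t + 3·s]].
At the point, J = [[0.750, 9.000], [7.250, 4.000]] (det J = -62.250).
Solving J·Δ = −F gives Δ = (-0.667, 0.583).
Then the next iterate is (s, t)₁ = (1.333, -0.917).
Re-evaluating at (1.333, -0.917): F = (-1.96279, 1.13683), so ‖F‖₂ = 2.268.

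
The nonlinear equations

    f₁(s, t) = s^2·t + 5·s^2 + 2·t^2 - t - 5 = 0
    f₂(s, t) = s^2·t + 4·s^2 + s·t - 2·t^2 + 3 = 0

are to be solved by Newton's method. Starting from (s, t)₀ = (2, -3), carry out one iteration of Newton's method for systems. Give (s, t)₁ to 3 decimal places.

(0.176, -1.954)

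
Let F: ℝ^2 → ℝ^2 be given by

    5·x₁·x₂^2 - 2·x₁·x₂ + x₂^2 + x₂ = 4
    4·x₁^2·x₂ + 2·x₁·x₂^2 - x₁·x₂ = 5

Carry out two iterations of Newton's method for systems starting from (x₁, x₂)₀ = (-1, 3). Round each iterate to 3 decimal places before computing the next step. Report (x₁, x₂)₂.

(-0.999, 0.555)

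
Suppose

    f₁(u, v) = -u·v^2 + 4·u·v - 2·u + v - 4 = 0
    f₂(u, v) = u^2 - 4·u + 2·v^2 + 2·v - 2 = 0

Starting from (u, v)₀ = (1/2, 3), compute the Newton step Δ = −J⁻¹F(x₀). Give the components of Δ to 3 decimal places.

(0.500, -1.339)

At (1/2, 3): F = (-0.500, 20.250).
Jacobian J = [[-v^2 + 4·v - 2, -2·u·v + 4·u + 1], [2·u - 4, 4·v + 2]].
At the point, J = [[1.000, 0.000], [-3.000, 14.000]] (det J = 14.000).
Solving J·Δ = −F gives Δ = (0.500, -1.339).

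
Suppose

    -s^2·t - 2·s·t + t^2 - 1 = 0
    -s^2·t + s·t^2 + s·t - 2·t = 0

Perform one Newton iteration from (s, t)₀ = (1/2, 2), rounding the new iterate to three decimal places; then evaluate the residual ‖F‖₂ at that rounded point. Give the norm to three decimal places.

0.915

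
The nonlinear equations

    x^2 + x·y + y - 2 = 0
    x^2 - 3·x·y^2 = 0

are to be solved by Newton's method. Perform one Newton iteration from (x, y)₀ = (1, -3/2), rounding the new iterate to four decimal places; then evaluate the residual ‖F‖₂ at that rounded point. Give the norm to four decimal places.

9.5031

At (1, -3/2): F = (-4.0000, -5.7500).
Jacobian J = [[2·x + y, x + 1], [2·x - 3·y^2, -6·x·y]].
At the point, J = [[0.5000, 2.0000], [-4.7500, 9.0000]] (det J = 14.0000).
Solving J·Δ = −F gives Δ = (1.7500, 1.5625).
Then the next iterate is (x, y)₁ = (2.7500, 0.0625).
Re-evaluating at (2.7500, 0.0625): F = (5.796875, 7.530273), so ‖F‖₂ = 9.5031.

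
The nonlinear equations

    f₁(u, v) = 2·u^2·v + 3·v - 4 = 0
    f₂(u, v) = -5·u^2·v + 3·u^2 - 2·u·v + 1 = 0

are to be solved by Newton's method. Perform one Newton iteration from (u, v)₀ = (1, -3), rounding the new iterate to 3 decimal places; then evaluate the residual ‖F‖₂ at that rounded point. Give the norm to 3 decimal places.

3.177

At (1, -3): F = (-19.000, 25.000).
Jacobian J = [[4·u·v, 2·u^2 + 3], [-10·u·v + 6·u - 2·v, -5·u^2 - 2·u]].
At the point, J = [[-12.000, 5.000], [42.000, -7.000]] (det J = -126.000).
Solving J·Δ = −F gives Δ = (0.063, 3.952).
Then the next iterate is (u, v)₁ = (1.063, 0.952).
Re-evaluating at (1.063, 0.952): F = (1.00746, -3.01270), so ‖F‖₂ = 3.177.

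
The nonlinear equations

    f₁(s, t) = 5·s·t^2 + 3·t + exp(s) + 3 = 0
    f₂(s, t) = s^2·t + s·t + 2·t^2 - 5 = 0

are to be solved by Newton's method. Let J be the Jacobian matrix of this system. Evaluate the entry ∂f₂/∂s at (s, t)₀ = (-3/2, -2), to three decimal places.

4.000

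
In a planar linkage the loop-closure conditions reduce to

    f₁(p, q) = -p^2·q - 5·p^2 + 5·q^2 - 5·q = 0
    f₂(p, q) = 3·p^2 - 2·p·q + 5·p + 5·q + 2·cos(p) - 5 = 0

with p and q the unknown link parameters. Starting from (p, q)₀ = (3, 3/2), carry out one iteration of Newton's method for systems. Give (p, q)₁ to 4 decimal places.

(1.8990, 13.3105)

At (3, 3/2): F = (-54.7500, 33.520015).
Jacobian J = [[-2·p·q - 10·p, -p^2 + 10·q - 5], [6·p - 2·q - 2·sin(p) + 5, -2·p + 5]].
At the point, J = [[-39.0000, 1.0000], [19.717760, -1.0000]] (det J = 19.282240).
Solving J·Δ = −F gives Δ = (-1.1010, 11.8105).
Then the next iterate is (p, q)₁ = (1.8990, 13.3105).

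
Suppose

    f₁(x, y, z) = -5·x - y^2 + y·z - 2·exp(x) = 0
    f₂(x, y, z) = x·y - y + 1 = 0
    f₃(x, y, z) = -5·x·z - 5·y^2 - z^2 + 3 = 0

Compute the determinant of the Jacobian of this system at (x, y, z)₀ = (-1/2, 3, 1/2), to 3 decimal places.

-242.521

J = [[-2·exp(x) - 5, -2·y + z, y], [y, x - 1, 0], [-5·z, -10·y, -5·x - 2·z]].
At the point, J = [[-6.21306, -5.500, 3.000], [3.000, -1.500, 0.000], [-2.500, -30.000, 1.500]].
det J = -242.521.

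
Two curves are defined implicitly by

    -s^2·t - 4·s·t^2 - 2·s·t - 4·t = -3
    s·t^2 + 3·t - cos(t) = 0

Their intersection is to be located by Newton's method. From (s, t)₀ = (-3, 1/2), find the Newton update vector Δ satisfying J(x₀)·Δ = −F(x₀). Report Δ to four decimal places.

At (-3, 1/2): F = (2.5000, -0.127583).
Jacobian J = [[-2·s·t - 4·t^2 - 2·t, -s^2 - 8·s·t - 2·s - 4], [t^2, 2·s·t + sin(t) + 3]].
At the point, J = [[1.0000, 5.0000], [0.2500, 0.479426]] (det J = -0.770574).
Solving J·Δ = −F gives Δ = (2.3833, -0.9767).

(2.3833, -0.9767)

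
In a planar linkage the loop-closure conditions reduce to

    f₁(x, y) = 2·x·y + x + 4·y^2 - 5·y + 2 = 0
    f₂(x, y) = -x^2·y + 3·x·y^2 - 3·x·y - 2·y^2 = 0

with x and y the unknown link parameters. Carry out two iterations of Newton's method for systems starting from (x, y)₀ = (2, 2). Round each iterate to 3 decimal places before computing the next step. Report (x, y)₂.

(-0.338, 1.205)

At (2, 2): F = (18.000, -4.000).
Jacobian J = [[2·y + 1, 2·x + 8·y - 5], [-2·x·y + 3·y^2 - 3·y, -x^2 + 6·x·y - 3·x - 4·y]].
At the point, J = [[5.000, 15.000], [-2.000, 6.000]] (det J = 60.000).
Solving J·Δ = −F gives Δ = (-2.800, -0.267).
Then the next iterate is (x, y)₁ = (-0.800, 1.733).
Round to (-0.800, 1.733) and repeat: F = (1.77536, -10.16439), J = [[4.466, 7.264], [6.58367, -13.49040]].
Δ = (0.462, -0.528), so (x, y)₂ = (-0.338, 1.205).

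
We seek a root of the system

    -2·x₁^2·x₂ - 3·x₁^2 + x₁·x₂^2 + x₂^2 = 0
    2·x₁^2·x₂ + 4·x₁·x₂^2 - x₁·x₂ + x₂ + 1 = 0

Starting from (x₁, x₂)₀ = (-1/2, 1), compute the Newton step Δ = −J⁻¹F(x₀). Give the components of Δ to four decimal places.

(0.0800, 0.5400)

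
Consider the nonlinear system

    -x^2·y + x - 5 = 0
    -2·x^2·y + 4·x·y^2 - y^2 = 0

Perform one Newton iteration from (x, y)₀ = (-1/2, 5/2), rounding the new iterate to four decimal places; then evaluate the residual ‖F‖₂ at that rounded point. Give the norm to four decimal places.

At (-1/2, 5/2): F = (-6.1250, -20.0000).
Jacobian J = [[-2·x·y + 1, -x^2], [-4·x·y + 4·y^2, -2·x^2 + 8·x·y - 2·y]].
At the point, J = [[3.5000, -0.2500], [30.0000, -15.5000]] (det J = -46.7500).
Solving J·Δ = −F gives Δ = (1.9238, 2.4332).
Then the next iterate is (x, y)₁ = (1.4238, 4.9332).
Re-evaluating at (1.4238, 4.9332): F = (-13.576815, 94.263328), so ‖F‖₂ = 95.2360.

95.2360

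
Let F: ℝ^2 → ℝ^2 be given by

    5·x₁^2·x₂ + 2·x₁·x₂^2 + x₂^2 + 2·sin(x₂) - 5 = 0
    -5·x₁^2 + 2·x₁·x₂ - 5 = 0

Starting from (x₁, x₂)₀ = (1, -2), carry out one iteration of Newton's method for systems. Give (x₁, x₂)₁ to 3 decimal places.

(0.107, -1.248)

At (1, -2): F = (-4.81859, -14.000).
Jacobian J = [[10·x₁·x₂ + 2·x₂^2, 5·x₁^2 + 4·x₁·x₂ + 2·x₂ + 2·cos(x₂)], [-10·x₁ + 2·x₂, 2·x₁]].
At the point, J = [[-12.000, -7.83229], [-14.000, 2.000]] (det J = -133.65211).
Solving J·Δ = −F gives Δ = (-0.893, 0.752).
Then the next iterate is (x₁, x₂)₁ = (0.107, -1.248).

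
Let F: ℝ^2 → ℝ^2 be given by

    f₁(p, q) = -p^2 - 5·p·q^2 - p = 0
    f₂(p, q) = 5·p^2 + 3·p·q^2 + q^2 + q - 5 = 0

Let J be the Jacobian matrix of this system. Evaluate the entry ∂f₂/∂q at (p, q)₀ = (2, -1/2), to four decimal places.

-6.0000

∂f₂/∂q = 6·p·q + 2·q + 1.
At (2, -1/2) this is -6.0000.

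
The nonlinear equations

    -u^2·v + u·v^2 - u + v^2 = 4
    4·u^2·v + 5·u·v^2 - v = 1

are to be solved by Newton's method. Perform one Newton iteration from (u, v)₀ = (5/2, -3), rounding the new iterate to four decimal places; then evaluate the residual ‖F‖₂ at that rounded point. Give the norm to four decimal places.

16.4909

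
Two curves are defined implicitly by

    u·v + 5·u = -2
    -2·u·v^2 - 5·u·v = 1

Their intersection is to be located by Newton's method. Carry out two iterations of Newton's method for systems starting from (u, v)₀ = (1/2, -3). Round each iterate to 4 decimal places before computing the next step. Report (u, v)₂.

(-0.9234, -2.8045)

At (1/2, -3): F = (3.0000, -2.5000).
Jacobian J = [[v + 5, u], [-2·v^2 - 5·v, -4·u·v - 5·u]].
At the point, J = [[2.0000, 0.5000], [-3.0000, 3.5000]] (det J = 8.5000).
Solving J·Δ = −F gives Δ = (-1.3824, -0.4706).
Then the next iterate is (u, v)₁ = (-0.8824, -3.4706).
Round to (-0.8824, -3.4706) and repeat: F = (0.650457, 4.944842), J = [[1.5294, -0.8824], [-6.737129, -7.837830]].
Δ = (-0.0410, 0.6661), so (u, v)₂ = (-0.9234, -2.8045).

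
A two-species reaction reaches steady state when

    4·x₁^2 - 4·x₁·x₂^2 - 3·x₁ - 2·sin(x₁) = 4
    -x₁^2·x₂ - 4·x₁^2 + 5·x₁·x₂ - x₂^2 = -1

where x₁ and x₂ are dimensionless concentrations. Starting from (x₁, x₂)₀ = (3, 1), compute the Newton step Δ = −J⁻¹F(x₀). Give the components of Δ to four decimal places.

At (3, 1): F = (10.717760, -30.0000).
Jacobian J = [[8·x₁ - 4·x₂^2 - 2·cos(x₁) - 3, -8·x₁·x₂], [-2·x₁·x₂ - 8·x₁ + 5·x₂, -x₁^2 + 5·x₁ - 2·x₂]].
At the point, J = [[18.979985, -24.0000], [-25.0000, 4.0000]] (det J = -524.080060).
Solving J·Δ = −F gives Δ = (-1.2920, -0.5752).

(-1.2920, -0.5752)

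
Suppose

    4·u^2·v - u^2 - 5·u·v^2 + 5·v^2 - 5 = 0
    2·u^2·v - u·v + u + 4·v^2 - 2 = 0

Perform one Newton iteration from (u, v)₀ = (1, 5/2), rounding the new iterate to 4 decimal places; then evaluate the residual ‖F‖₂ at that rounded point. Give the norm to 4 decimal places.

At (1, 5/2): F = (4.0000, 26.5000).
Jacobian J = [[8·u·v - 2·u - 5·v^2, 4·u^2 - 10·u·v + 10·v], [4·u·v - v + 1, 2·u^2 - u + 8·v]].
At the point, J = [[-13.2500, 4.0000], [8.5000, 21.0000]] (det J = -312.2500).
Solving J·Δ = −F gives Δ = (-0.0705, -1.2334).
Then the next iterate is (u, v)₁ = (0.9295, 1.2666).
Re-evaluating at (0.9295, 1.2666): F = (-0.921244, 6.357907), so ‖F‖₂ = 6.4243.

6.4243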